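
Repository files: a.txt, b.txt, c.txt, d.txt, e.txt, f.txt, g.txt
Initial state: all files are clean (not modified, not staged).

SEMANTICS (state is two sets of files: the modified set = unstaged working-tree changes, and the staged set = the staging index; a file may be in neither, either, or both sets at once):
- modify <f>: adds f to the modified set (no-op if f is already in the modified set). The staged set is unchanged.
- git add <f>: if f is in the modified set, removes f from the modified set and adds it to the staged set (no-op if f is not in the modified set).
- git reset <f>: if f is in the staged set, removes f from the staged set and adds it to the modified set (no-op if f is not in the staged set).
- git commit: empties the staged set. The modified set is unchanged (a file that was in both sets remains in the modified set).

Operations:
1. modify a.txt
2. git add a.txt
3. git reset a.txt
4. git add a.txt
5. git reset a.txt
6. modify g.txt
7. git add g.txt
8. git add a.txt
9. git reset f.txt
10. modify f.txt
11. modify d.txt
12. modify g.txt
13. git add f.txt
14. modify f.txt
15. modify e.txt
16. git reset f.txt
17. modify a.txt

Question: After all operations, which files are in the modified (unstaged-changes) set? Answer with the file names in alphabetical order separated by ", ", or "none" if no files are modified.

Answer: a.txt, d.txt, e.txt, f.txt, g.txt

Derivation:
After op 1 (modify a.txt): modified={a.txt} staged={none}
After op 2 (git add a.txt): modified={none} staged={a.txt}
After op 3 (git reset a.txt): modified={a.txt} staged={none}
After op 4 (git add a.txt): modified={none} staged={a.txt}
After op 5 (git reset a.txt): modified={a.txt} staged={none}
After op 6 (modify g.txt): modified={a.txt, g.txt} staged={none}
After op 7 (git add g.txt): modified={a.txt} staged={g.txt}
After op 8 (git add a.txt): modified={none} staged={a.txt, g.txt}
After op 9 (git reset f.txt): modified={none} staged={a.txt, g.txt}
After op 10 (modify f.txt): modified={f.txt} staged={a.txt, g.txt}
After op 11 (modify d.txt): modified={d.txt, f.txt} staged={a.txt, g.txt}
After op 12 (modify g.txt): modified={d.txt, f.txt, g.txt} staged={a.txt, g.txt}
After op 13 (git add f.txt): modified={d.txt, g.txt} staged={a.txt, f.txt, g.txt}
After op 14 (modify f.txt): modified={d.txt, f.txt, g.txt} staged={a.txt, f.txt, g.txt}
After op 15 (modify e.txt): modified={d.txt, e.txt, f.txt, g.txt} staged={a.txt, f.txt, g.txt}
After op 16 (git reset f.txt): modified={d.txt, e.txt, f.txt, g.txt} staged={a.txt, g.txt}
After op 17 (modify a.txt): modified={a.txt, d.txt, e.txt, f.txt, g.txt} staged={a.txt, g.txt}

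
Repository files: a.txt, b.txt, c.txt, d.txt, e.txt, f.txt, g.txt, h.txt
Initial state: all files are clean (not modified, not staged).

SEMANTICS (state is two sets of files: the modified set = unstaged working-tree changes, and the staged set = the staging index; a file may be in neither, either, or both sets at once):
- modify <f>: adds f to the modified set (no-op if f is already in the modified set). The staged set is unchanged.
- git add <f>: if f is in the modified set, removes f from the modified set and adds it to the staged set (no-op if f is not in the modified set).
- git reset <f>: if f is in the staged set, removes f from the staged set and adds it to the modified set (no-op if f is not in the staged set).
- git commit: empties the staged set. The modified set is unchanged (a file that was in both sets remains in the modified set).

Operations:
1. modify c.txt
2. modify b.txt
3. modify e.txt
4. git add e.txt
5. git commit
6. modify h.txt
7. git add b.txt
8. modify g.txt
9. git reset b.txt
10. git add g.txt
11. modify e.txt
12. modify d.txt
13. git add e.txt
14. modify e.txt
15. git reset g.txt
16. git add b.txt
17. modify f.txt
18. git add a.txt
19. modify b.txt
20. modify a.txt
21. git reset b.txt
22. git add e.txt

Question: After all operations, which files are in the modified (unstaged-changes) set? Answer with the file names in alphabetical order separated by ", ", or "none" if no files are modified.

After op 1 (modify c.txt): modified={c.txt} staged={none}
After op 2 (modify b.txt): modified={b.txt, c.txt} staged={none}
After op 3 (modify e.txt): modified={b.txt, c.txt, e.txt} staged={none}
After op 4 (git add e.txt): modified={b.txt, c.txt} staged={e.txt}
After op 5 (git commit): modified={b.txt, c.txt} staged={none}
After op 6 (modify h.txt): modified={b.txt, c.txt, h.txt} staged={none}
After op 7 (git add b.txt): modified={c.txt, h.txt} staged={b.txt}
After op 8 (modify g.txt): modified={c.txt, g.txt, h.txt} staged={b.txt}
After op 9 (git reset b.txt): modified={b.txt, c.txt, g.txt, h.txt} staged={none}
After op 10 (git add g.txt): modified={b.txt, c.txt, h.txt} staged={g.txt}
After op 11 (modify e.txt): modified={b.txt, c.txt, e.txt, h.txt} staged={g.txt}
After op 12 (modify d.txt): modified={b.txt, c.txt, d.txt, e.txt, h.txt} staged={g.txt}
After op 13 (git add e.txt): modified={b.txt, c.txt, d.txt, h.txt} staged={e.txt, g.txt}
After op 14 (modify e.txt): modified={b.txt, c.txt, d.txt, e.txt, h.txt} staged={e.txt, g.txt}
After op 15 (git reset g.txt): modified={b.txt, c.txt, d.txt, e.txt, g.txt, h.txt} staged={e.txt}
After op 16 (git add b.txt): modified={c.txt, d.txt, e.txt, g.txt, h.txt} staged={b.txt, e.txt}
After op 17 (modify f.txt): modified={c.txt, d.txt, e.txt, f.txt, g.txt, h.txt} staged={b.txt, e.txt}
After op 18 (git add a.txt): modified={c.txt, d.txt, e.txt, f.txt, g.txt, h.txt} staged={b.txt, e.txt}
After op 19 (modify b.txt): modified={b.txt, c.txt, d.txt, e.txt, f.txt, g.txt, h.txt} staged={b.txt, e.txt}
After op 20 (modify a.txt): modified={a.txt, b.txt, c.txt, d.txt, e.txt, f.txt, g.txt, h.txt} staged={b.txt, e.txt}
After op 21 (git reset b.txt): modified={a.txt, b.txt, c.txt, d.txt, e.txt, f.txt, g.txt, h.txt} staged={e.txt}
After op 22 (git add e.txt): modified={a.txt, b.txt, c.txt, d.txt, f.txt, g.txt, h.txt} staged={e.txt}

Answer: a.txt, b.txt, c.txt, d.txt, f.txt, g.txt, h.txt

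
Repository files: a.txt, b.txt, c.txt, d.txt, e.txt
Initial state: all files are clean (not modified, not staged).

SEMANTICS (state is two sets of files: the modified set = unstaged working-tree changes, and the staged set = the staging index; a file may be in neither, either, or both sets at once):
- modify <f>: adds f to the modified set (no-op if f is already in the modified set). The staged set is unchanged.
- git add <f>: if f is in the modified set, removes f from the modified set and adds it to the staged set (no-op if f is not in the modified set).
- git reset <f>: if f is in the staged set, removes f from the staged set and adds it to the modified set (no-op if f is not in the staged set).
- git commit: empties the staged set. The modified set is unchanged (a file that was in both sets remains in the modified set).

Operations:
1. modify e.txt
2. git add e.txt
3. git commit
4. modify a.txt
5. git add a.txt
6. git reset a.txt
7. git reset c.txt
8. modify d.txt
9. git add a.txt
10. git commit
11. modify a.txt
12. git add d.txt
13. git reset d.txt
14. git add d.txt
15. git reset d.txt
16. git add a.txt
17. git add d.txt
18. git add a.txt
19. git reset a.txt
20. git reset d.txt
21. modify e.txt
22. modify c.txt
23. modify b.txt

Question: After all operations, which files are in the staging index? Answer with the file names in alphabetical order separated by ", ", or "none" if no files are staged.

Answer: none

Derivation:
After op 1 (modify e.txt): modified={e.txt} staged={none}
After op 2 (git add e.txt): modified={none} staged={e.txt}
After op 3 (git commit): modified={none} staged={none}
After op 4 (modify a.txt): modified={a.txt} staged={none}
After op 5 (git add a.txt): modified={none} staged={a.txt}
After op 6 (git reset a.txt): modified={a.txt} staged={none}
After op 7 (git reset c.txt): modified={a.txt} staged={none}
After op 8 (modify d.txt): modified={a.txt, d.txt} staged={none}
After op 9 (git add a.txt): modified={d.txt} staged={a.txt}
After op 10 (git commit): modified={d.txt} staged={none}
After op 11 (modify a.txt): modified={a.txt, d.txt} staged={none}
After op 12 (git add d.txt): modified={a.txt} staged={d.txt}
After op 13 (git reset d.txt): modified={a.txt, d.txt} staged={none}
After op 14 (git add d.txt): modified={a.txt} staged={d.txt}
After op 15 (git reset d.txt): modified={a.txt, d.txt} staged={none}
After op 16 (git add a.txt): modified={d.txt} staged={a.txt}
After op 17 (git add d.txt): modified={none} staged={a.txt, d.txt}
After op 18 (git add a.txt): modified={none} staged={a.txt, d.txt}
After op 19 (git reset a.txt): modified={a.txt} staged={d.txt}
After op 20 (git reset d.txt): modified={a.txt, d.txt} staged={none}
After op 21 (modify e.txt): modified={a.txt, d.txt, e.txt} staged={none}
After op 22 (modify c.txt): modified={a.txt, c.txt, d.txt, e.txt} staged={none}
After op 23 (modify b.txt): modified={a.txt, b.txt, c.txt, d.txt, e.txt} staged={none}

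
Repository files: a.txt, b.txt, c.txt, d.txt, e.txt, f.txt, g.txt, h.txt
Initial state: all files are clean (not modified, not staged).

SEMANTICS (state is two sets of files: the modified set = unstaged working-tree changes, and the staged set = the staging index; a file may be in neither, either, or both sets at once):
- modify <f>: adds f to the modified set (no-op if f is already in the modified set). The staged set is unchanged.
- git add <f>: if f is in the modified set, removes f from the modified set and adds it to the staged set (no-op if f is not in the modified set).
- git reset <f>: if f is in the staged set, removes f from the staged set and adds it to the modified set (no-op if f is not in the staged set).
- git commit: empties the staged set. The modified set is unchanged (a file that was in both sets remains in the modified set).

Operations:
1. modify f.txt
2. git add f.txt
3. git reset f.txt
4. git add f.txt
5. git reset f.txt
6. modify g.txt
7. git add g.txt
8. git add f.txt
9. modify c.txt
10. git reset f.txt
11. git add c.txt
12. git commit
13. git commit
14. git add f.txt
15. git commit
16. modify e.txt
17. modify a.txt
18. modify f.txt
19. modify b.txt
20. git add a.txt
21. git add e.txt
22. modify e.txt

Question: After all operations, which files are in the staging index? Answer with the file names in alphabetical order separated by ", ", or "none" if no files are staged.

Answer: a.txt, e.txt

Derivation:
After op 1 (modify f.txt): modified={f.txt} staged={none}
After op 2 (git add f.txt): modified={none} staged={f.txt}
After op 3 (git reset f.txt): modified={f.txt} staged={none}
After op 4 (git add f.txt): modified={none} staged={f.txt}
After op 5 (git reset f.txt): modified={f.txt} staged={none}
After op 6 (modify g.txt): modified={f.txt, g.txt} staged={none}
After op 7 (git add g.txt): modified={f.txt} staged={g.txt}
After op 8 (git add f.txt): modified={none} staged={f.txt, g.txt}
After op 9 (modify c.txt): modified={c.txt} staged={f.txt, g.txt}
After op 10 (git reset f.txt): modified={c.txt, f.txt} staged={g.txt}
After op 11 (git add c.txt): modified={f.txt} staged={c.txt, g.txt}
After op 12 (git commit): modified={f.txt} staged={none}
After op 13 (git commit): modified={f.txt} staged={none}
After op 14 (git add f.txt): modified={none} staged={f.txt}
After op 15 (git commit): modified={none} staged={none}
After op 16 (modify e.txt): modified={e.txt} staged={none}
After op 17 (modify a.txt): modified={a.txt, e.txt} staged={none}
After op 18 (modify f.txt): modified={a.txt, e.txt, f.txt} staged={none}
After op 19 (modify b.txt): modified={a.txt, b.txt, e.txt, f.txt} staged={none}
After op 20 (git add a.txt): modified={b.txt, e.txt, f.txt} staged={a.txt}
After op 21 (git add e.txt): modified={b.txt, f.txt} staged={a.txt, e.txt}
After op 22 (modify e.txt): modified={b.txt, e.txt, f.txt} staged={a.txt, e.txt}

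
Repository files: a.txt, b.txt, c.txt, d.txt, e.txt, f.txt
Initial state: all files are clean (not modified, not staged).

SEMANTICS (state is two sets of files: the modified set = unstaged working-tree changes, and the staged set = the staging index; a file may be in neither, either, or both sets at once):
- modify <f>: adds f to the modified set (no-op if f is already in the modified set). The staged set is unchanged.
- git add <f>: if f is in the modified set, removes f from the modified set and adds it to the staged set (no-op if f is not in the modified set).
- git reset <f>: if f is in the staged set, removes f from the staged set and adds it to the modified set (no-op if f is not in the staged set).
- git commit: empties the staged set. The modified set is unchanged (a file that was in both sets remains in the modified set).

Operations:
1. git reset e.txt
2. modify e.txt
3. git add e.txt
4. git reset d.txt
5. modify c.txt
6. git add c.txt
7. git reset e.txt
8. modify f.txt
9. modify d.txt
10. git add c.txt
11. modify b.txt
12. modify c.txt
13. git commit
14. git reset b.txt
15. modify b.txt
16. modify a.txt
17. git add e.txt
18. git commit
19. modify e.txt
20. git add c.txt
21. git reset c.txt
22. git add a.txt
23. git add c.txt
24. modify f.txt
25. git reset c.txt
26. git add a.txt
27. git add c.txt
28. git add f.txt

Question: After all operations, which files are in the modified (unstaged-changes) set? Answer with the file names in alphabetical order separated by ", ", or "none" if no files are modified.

Answer: b.txt, d.txt, e.txt

Derivation:
After op 1 (git reset e.txt): modified={none} staged={none}
After op 2 (modify e.txt): modified={e.txt} staged={none}
After op 3 (git add e.txt): modified={none} staged={e.txt}
After op 4 (git reset d.txt): modified={none} staged={e.txt}
After op 5 (modify c.txt): modified={c.txt} staged={e.txt}
After op 6 (git add c.txt): modified={none} staged={c.txt, e.txt}
After op 7 (git reset e.txt): modified={e.txt} staged={c.txt}
After op 8 (modify f.txt): modified={e.txt, f.txt} staged={c.txt}
After op 9 (modify d.txt): modified={d.txt, e.txt, f.txt} staged={c.txt}
After op 10 (git add c.txt): modified={d.txt, e.txt, f.txt} staged={c.txt}
After op 11 (modify b.txt): modified={b.txt, d.txt, e.txt, f.txt} staged={c.txt}
After op 12 (modify c.txt): modified={b.txt, c.txt, d.txt, e.txt, f.txt} staged={c.txt}
After op 13 (git commit): modified={b.txt, c.txt, d.txt, e.txt, f.txt} staged={none}
After op 14 (git reset b.txt): modified={b.txt, c.txt, d.txt, e.txt, f.txt} staged={none}
After op 15 (modify b.txt): modified={b.txt, c.txt, d.txt, e.txt, f.txt} staged={none}
After op 16 (modify a.txt): modified={a.txt, b.txt, c.txt, d.txt, e.txt, f.txt} staged={none}
After op 17 (git add e.txt): modified={a.txt, b.txt, c.txt, d.txt, f.txt} staged={e.txt}
After op 18 (git commit): modified={a.txt, b.txt, c.txt, d.txt, f.txt} staged={none}
After op 19 (modify e.txt): modified={a.txt, b.txt, c.txt, d.txt, e.txt, f.txt} staged={none}
After op 20 (git add c.txt): modified={a.txt, b.txt, d.txt, e.txt, f.txt} staged={c.txt}
After op 21 (git reset c.txt): modified={a.txt, b.txt, c.txt, d.txt, e.txt, f.txt} staged={none}
After op 22 (git add a.txt): modified={b.txt, c.txt, d.txt, e.txt, f.txt} staged={a.txt}
After op 23 (git add c.txt): modified={b.txt, d.txt, e.txt, f.txt} staged={a.txt, c.txt}
After op 24 (modify f.txt): modified={b.txt, d.txt, e.txt, f.txt} staged={a.txt, c.txt}
After op 25 (git reset c.txt): modified={b.txt, c.txt, d.txt, e.txt, f.txt} staged={a.txt}
After op 26 (git add a.txt): modified={b.txt, c.txt, d.txt, e.txt, f.txt} staged={a.txt}
After op 27 (git add c.txt): modified={b.txt, d.txt, e.txt, f.txt} staged={a.txt, c.txt}
After op 28 (git add f.txt): modified={b.txt, d.txt, e.txt} staged={a.txt, c.txt, f.txt}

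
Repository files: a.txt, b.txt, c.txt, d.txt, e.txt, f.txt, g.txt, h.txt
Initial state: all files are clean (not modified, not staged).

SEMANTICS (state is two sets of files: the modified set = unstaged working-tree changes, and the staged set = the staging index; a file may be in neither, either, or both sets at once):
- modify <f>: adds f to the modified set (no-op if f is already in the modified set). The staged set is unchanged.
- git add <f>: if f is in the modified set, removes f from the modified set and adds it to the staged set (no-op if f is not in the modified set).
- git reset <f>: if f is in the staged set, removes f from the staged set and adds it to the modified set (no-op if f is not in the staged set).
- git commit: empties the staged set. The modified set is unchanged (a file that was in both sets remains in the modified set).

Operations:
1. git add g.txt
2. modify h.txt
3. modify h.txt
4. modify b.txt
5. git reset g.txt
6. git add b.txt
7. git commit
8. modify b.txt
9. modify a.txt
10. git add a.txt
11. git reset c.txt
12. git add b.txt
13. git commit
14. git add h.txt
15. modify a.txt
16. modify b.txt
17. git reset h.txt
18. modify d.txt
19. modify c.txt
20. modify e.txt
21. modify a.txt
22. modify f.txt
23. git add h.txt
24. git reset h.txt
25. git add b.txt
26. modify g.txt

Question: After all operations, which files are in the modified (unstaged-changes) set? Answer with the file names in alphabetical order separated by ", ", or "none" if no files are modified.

Answer: a.txt, c.txt, d.txt, e.txt, f.txt, g.txt, h.txt

Derivation:
After op 1 (git add g.txt): modified={none} staged={none}
After op 2 (modify h.txt): modified={h.txt} staged={none}
After op 3 (modify h.txt): modified={h.txt} staged={none}
After op 4 (modify b.txt): modified={b.txt, h.txt} staged={none}
After op 5 (git reset g.txt): modified={b.txt, h.txt} staged={none}
After op 6 (git add b.txt): modified={h.txt} staged={b.txt}
After op 7 (git commit): modified={h.txt} staged={none}
After op 8 (modify b.txt): modified={b.txt, h.txt} staged={none}
After op 9 (modify a.txt): modified={a.txt, b.txt, h.txt} staged={none}
After op 10 (git add a.txt): modified={b.txt, h.txt} staged={a.txt}
After op 11 (git reset c.txt): modified={b.txt, h.txt} staged={a.txt}
After op 12 (git add b.txt): modified={h.txt} staged={a.txt, b.txt}
After op 13 (git commit): modified={h.txt} staged={none}
After op 14 (git add h.txt): modified={none} staged={h.txt}
After op 15 (modify a.txt): modified={a.txt} staged={h.txt}
After op 16 (modify b.txt): modified={a.txt, b.txt} staged={h.txt}
After op 17 (git reset h.txt): modified={a.txt, b.txt, h.txt} staged={none}
After op 18 (modify d.txt): modified={a.txt, b.txt, d.txt, h.txt} staged={none}
After op 19 (modify c.txt): modified={a.txt, b.txt, c.txt, d.txt, h.txt} staged={none}
After op 20 (modify e.txt): modified={a.txt, b.txt, c.txt, d.txt, e.txt, h.txt} staged={none}
After op 21 (modify a.txt): modified={a.txt, b.txt, c.txt, d.txt, e.txt, h.txt} staged={none}
After op 22 (modify f.txt): modified={a.txt, b.txt, c.txt, d.txt, e.txt, f.txt, h.txt} staged={none}
After op 23 (git add h.txt): modified={a.txt, b.txt, c.txt, d.txt, e.txt, f.txt} staged={h.txt}
After op 24 (git reset h.txt): modified={a.txt, b.txt, c.txt, d.txt, e.txt, f.txt, h.txt} staged={none}
After op 25 (git add b.txt): modified={a.txt, c.txt, d.txt, e.txt, f.txt, h.txt} staged={b.txt}
After op 26 (modify g.txt): modified={a.txt, c.txt, d.txt, e.txt, f.txt, g.txt, h.txt} staged={b.txt}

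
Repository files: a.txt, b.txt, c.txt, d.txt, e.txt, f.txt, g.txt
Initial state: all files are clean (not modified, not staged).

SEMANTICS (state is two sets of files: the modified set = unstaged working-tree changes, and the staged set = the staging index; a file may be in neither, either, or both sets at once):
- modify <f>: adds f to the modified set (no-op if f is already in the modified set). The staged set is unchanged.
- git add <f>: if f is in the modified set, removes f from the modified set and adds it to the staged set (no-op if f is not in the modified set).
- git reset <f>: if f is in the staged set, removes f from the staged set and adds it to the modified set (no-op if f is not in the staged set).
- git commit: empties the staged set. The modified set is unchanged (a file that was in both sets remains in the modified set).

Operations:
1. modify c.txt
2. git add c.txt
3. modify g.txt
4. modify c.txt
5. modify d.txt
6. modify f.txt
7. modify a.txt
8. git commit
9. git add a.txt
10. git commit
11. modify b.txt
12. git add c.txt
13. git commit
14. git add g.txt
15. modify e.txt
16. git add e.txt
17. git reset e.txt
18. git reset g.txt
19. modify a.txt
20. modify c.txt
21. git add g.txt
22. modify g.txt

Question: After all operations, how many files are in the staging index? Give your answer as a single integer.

Answer: 1

Derivation:
After op 1 (modify c.txt): modified={c.txt} staged={none}
After op 2 (git add c.txt): modified={none} staged={c.txt}
After op 3 (modify g.txt): modified={g.txt} staged={c.txt}
After op 4 (modify c.txt): modified={c.txt, g.txt} staged={c.txt}
After op 5 (modify d.txt): modified={c.txt, d.txt, g.txt} staged={c.txt}
After op 6 (modify f.txt): modified={c.txt, d.txt, f.txt, g.txt} staged={c.txt}
After op 7 (modify a.txt): modified={a.txt, c.txt, d.txt, f.txt, g.txt} staged={c.txt}
After op 8 (git commit): modified={a.txt, c.txt, d.txt, f.txt, g.txt} staged={none}
After op 9 (git add a.txt): modified={c.txt, d.txt, f.txt, g.txt} staged={a.txt}
After op 10 (git commit): modified={c.txt, d.txt, f.txt, g.txt} staged={none}
After op 11 (modify b.txt): modified={b.txt, c.txt, d.txt, f.txt, g.txt} staged={none}
After op 12 (git add c.txt): modified={b.txt, d.txt, f.txt, g.txt} staged={c.txt}
After op 13 (git commit): modified={b.txt, d.txt, f.txt, g.txt} staged={none}
After op 14 (git add g.txt): modified={b.txt, d.txt, f.txt} staged={g.txt}
After op 15 (modify e.txt): modified={b.txt, d.txt, e.txt, f.txt} staged={g.txt}
After op 16 (git add e.txt): modified={b.txt, d.txt, f.txt} staged={e.txt, g.txt}
After op 17 (git reset e.txt): modified={b.txt, d.txt, e.txt, f.txt} staged={g.txt}
After op 18 (git reset g.txt): modified={b.txt, d.txt, e.txt, f.txt, g.txt} staged={none}
After op 19 (modify a.txt): modified={a.txt, b.txt, d.txt, e.txt, f.txt, g.txt} staged={none}
After op 20 (modify c.txt): modified={a.txt, b.txt, c.txt, d.txt, e.txt, f.txt, g.txt} staged={none}
After op 21 (git add g.txt): modified={a.txt, b.txt, c.txt, d.txt, e.txt, f.txt} staged={g.txt}
After op 22 (modify g.txt): modified={a.txt, b.txt, c.txt, d.txt, e.txt, f.txt, g.txt} staged={g.txt}
Final staged set: {g.txt} -> count=1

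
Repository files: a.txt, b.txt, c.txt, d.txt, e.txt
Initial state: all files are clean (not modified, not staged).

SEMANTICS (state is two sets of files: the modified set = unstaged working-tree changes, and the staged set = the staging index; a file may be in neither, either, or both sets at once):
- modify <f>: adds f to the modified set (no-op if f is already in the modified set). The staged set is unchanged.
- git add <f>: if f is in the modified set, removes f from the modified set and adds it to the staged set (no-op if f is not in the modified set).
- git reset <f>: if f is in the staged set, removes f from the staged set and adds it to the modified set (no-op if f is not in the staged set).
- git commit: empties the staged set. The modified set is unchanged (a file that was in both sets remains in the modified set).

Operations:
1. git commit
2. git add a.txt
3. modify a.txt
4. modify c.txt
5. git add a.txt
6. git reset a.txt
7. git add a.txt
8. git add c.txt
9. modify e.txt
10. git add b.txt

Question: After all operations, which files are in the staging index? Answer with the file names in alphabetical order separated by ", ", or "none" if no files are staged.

After op 1 (git commit): modified={none} staged={none}
After op 2 (git add a.txt): modified={none} staged={none}
After op 3 (modify a.txt): modified={a.txt} staged={none}
After op 4 (modify c.txt): modified={a.txt, c.txt} staged={none}
After op 5 (git add a.txt): modified={c.txt} staged={a.txt}
After op 6 (git reset a.txt): modified={a.txt, c.txt} staged={none}
After op 7 (git add a.txt): modified={c.txt} staged={a.txt}
After op 8 (git add c.txt): modified={none} staged={a.txt, c.txt}
After op 9 (modify e.txt): modified={e.txt} staged={a.txt, c.txt}
After op 10 (git add b.txt): modified={e.txt} staged={a.txt, c.txt}

Answer: a.txt, c.txt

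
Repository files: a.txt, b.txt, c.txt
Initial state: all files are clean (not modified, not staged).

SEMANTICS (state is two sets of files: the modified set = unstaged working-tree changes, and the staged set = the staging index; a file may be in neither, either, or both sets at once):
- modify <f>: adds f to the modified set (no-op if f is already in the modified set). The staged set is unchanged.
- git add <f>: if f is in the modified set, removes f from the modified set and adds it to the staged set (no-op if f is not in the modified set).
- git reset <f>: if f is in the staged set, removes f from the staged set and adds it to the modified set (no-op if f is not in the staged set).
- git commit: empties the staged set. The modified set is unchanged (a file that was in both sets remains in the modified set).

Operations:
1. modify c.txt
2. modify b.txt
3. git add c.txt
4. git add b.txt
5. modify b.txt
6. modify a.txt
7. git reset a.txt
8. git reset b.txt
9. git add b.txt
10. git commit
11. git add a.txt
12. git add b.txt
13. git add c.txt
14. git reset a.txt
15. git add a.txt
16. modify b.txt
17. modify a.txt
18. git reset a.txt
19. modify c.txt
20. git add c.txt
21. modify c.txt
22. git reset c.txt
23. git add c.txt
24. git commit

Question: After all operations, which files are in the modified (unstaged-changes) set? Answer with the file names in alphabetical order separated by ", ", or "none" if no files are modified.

After op 1 (modify c.txt): modified={c.txt} staged={none}
After op 2 (modify b.txt): modified={b.txt, c.txt} staged={none}
After op 3 (git add c.txt): modified={b.txt} staged={c.txt}
After op 4 (git add b.txt): modified={none} staged={b.txt, c.txt}
After op 5 (modify b.txt): modified={b.txt} staged={b.txt, c.txt}
After op 6 (modify a.txt): modified={a.txt, b.txt} staged={b.txt, c.txt}
After op 7 (git reset a.txt): modified={a.txt, b.txt} staged={b.txt, c.txt}
After op 8 (git reset b.txt): modified={a.txt, b.txt} staged={c.txt}
After op 9 (git add b.txt): modified={a.txt} staged={b.txt, c.txt}
After op 10 (git commit): modified={a.txt} staged={none}
After op 11 (git add a.txt): modified={none} staged={a.txt}
After op 12 (git add b.txt): modified={none} staged={a.txt}
After op 13 (git add c.txt): modified={none} staged={a.txt}
After op 14 (git reset a.txt): modified={a.txt} staged={none}
After op 15 (git add a.txt): modified={none} staged={a.txt}
After op 16 (modify b.txt): modified={b.txt} staged={a.txt}
After op 17 (modify a.txt): modified={a.txt, b.txt} staged={a.txt}
After op 18 (git reset a.txt): modified={a.txt, b.txt} staged={none}
After op 19 (modify c.txt): modified={a.txt, b.txt, c.txt} staged={none}
After op 20 (git add c.txt): modified={a.txt, b.txt} staged={c.txt}
After op 21 (modify c.txt): modified={a.txt, b.txt, c.txt} staged={c.txt}
After op 22 (git reset c.txt): modified={a.txt, b.txt, c.txt} staged={none}
After op 23 (git add c.txt): modified={a.txt, b.txt} staged={c.txt}
After op 24 (git commit): modified={a.txt, b.txt} staged={none}

Answer: a.txt, b.txt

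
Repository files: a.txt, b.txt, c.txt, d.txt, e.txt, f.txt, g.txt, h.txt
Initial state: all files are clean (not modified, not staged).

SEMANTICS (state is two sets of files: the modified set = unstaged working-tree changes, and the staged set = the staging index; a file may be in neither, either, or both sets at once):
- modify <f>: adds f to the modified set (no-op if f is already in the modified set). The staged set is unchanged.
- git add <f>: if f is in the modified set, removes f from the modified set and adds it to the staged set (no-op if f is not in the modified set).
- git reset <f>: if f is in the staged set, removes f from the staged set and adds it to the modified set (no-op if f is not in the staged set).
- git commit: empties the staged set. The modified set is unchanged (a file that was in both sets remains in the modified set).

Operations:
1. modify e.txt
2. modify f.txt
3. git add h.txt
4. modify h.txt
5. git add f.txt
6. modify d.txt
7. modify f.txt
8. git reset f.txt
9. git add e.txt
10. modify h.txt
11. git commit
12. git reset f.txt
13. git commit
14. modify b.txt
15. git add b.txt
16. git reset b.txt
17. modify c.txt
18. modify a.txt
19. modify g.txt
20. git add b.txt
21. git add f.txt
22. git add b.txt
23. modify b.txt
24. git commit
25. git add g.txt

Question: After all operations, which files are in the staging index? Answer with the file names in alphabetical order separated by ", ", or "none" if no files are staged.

Answer: g.txt

Derivation:
After op 1 (modify e.txt): modified={e.txt} staged={none}
After op 2 (modify f.txt): modified={e.txt, f.txt} staged={none}
After op 3 (git add h.txt): modified={e.txt, f.txt} staged={none}
After op 4 (modify h.txt): modified={e.txt, f.txt, h.txt} staged={none}
After op 5 (git add f.txt): modified={e.txt, h.txt} staged={f.txt}
After op 6 (modify d.txt): modified={d.txt, e.txt, h.txt} staged={f.txt}
After op 7 (modify f.txt): modified={d.txt, e.txt, f.txt, h.txt} staged={f.txt}
After op 8 (git reset f.txt): modified={d.txt, e.txt, f.txt, h.txt} staged={none}
After op 9 (git add e.txt): modified={d.txt, f.txt, h.txt} staged={e.txt}
After op 10 (modify h.txt): modified={d.txt, f.txt, h.txt} staged={e.txt}
After op 11 (git commit): modified={d.txt, f.txt, h.txt} staged={none}
After op 12 (git reset f.txt): modified={d.txt, f.txt, h.txt} staged={none}
After op 13 (git commit): modified={d.txt, f.txt, h.txt} staged={none}
After op 14 (modify b.txt): modified={b.txt, d.txt, f.txt, h.txt} staged={none}
After op 15 (git add b.txt): modified={d.txt, f.txt, h.txt} staged={b.txt}
After op 16 (git reset b.txt): modified={b.txt, d.txt, f.txt, h.txt} staged={none}
After op 17 (modify c.txt): modified={b.txt, c.txt, d.txt, f.txt, h.txt} staged={none}
After op 18 (modify a.txt): modified={a.txt, b.txt, c.txt, d.txt, f.txt, h.txt} staged={none}
After op 19 (modify g.txt): modified={a.txt, b.txt, c.txt, d.txt, f.txt, g.txt, h.txt} staged={none}
After op 20 (git add b.txt): modified={a.txt, c.txt, d.txt, f.txt, g.txt, h.txt} staged={b.txt}
After op 21 (git add f.txt): modified={a.txt, c.txt, d.txt, g.txt, h.txt} staged={b.txt, f.txt}
After op 22 (git add b.txt): modified={a.txt, c.txt, d.txt, g.txt, h.txt} staged={b.txt, f.txt}
After op 23 (modify b.txt): modified={a.txt, b.txt, c.txt, d.txt, g.txt, h.txt} staged={b.txt, f.txt}
After op 24 (git commit): modified={a.txt, b.txt, c.txt, d.txt, g.txt, h.txt} staged={none}
After op 25 (git add g.txt): modified={a.txt, b.txt, c.txt, d.txt, h.txt} staged={g.txt}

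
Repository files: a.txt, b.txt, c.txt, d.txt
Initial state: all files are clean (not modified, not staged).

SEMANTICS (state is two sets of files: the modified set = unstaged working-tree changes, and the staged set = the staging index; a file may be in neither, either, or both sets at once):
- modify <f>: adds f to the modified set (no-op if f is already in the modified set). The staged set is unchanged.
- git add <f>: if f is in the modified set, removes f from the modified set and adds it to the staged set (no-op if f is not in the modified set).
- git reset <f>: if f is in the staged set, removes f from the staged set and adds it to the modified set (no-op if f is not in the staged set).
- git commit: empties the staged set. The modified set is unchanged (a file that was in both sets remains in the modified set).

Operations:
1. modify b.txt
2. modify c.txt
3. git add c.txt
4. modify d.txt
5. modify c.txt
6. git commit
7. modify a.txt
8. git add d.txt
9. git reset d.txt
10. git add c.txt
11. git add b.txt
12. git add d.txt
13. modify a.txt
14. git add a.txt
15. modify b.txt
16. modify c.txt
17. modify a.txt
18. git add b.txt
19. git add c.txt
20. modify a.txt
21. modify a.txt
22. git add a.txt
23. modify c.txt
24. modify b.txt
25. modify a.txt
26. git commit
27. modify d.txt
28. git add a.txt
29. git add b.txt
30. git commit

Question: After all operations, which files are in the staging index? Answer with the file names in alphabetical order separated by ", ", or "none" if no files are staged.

After op 1 (modify b.txt): modified={b.txt} staged={none}
After op 2 (modify c.txt): modified={b.txt, c.txt} staged={none}
After op 3 (git add c.txt): modified={b.txt} staged={c.txt}
After op 4 (modify d.txt): modified={b.txt, d.txt} staged={c.txt}
After op 5 (modify c.txt): modified={b.txt, c.txt, d.txt} staged={c.txt}
After op 6 (git commit): modified={b.txt, c.txt, d.txt} staged={none}
After op 7 (modify a.txt): modified={a.txt, b.txt, c.txt, d.txt} staged={none}
After op 8 (git add d.txt): modified={a.txt, b.txt, c.txt} staged={d.txt}
After op 9 (git reset d.txt): modified={a.txt, b.txt, c.txt, d.txt} staged={none}
After op 10 (git add c.txt): modified={a.txt, b.txt, d.txt} staged={c.txt}
After op 11 (git add b.txt): modified={a.txt, d.txt} staged={b.txt, c.txt}
After op 12 (git add d.txt): modified={a.txt} staged={b.txt, c.txt, d.txt}
After op 13 (modify a.txt): modified={a.txt} staged={b.txt, c.txt, d.txt}
After op 14 (git add a.txt): modified={none} staged={a.txt, b.txt, c.txt, d.txt}
After op 15 (modify b.txt): modified={b.txt} staged={a.txt, b.txt, c.txt, d.txt}
After op 16 (modify c.txt): modified={b.txt, c.txt} staged={a.txt, b.txt, c.txt, d.txt}
After op 17 (modify a.txt): modified={a.txt, b.txt, c.txt} staged={a.txt, b.txt, c.txt, d.txt}
After op 18 (git add b.txt): modified={a.txt, c.txt} staged={a.txt, b.txt, c.txt, d.txt}
After op 19 (git add c.txt): modified={a.txt} staged={a.txt, b.txt, c.txt, d.txt}
After op 20 (modify a.txt): modified={a.txt} staged={a.txt, b.txt, c.txt, d.txt}
After op 21 (modify a.txt): modified={a.txt} staged={a.txt, b.txt, c.txt, d.txt}
After op 22 (git add a.txt): modified={none} staged={a.txt, b.txt, c.txt, d.txt}
After op 23 (modify c.txt): modified={c.txt} staged={a.txt, b.txt, c.txt, d.txt}
After op 24 (modify b.txt): modified={b.txt, c.txt} staged={a.txt, b.txt, c.txt, d.txt}
After op 25 (modify a.txt): modified={a.txt, b.txt, c.txt} staged={a.txt, b.txt, c.txt, d.txt}
After op 26 (git commit): modified={a.txt, b.txt, c.txt} staged={none}
After op 27 (modify d.txt): modified={a.txt, b.txt, c.txt, d.txt} staged={none}
After op 28 (git add a.txt): modified={b.txt, c.txt, d.txt} staged={a.txt}
After op 29 (git add b.txt): modified={c.txt, d.txt} staged={a.txt, b.txt}
After op 30 (git commit): modified={c.txt, d.txt} staged={none}

Answer: none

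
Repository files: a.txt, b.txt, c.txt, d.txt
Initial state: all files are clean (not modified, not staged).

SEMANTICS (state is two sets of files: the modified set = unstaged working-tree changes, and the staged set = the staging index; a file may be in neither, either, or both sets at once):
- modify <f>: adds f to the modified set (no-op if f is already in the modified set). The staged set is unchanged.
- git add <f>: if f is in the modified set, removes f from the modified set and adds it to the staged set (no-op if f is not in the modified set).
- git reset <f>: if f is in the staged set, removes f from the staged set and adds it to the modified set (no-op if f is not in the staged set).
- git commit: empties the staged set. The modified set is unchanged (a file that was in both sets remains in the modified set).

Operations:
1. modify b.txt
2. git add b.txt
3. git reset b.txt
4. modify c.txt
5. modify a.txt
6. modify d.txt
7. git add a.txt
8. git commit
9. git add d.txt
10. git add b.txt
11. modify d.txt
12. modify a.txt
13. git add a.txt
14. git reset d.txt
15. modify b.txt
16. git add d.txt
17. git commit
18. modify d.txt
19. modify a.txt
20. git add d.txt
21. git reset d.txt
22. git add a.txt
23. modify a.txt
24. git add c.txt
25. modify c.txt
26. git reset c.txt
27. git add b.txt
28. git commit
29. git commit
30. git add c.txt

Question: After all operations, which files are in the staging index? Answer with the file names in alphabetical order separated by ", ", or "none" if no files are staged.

After op 1 (modify b.txt): modified={b.txt} staged={none}
After op 2 (git add b.txt): modified={none} staged={b.txt}
After op 3 (git reset b.txt): modified={b.txt} staged={none}
After op 4 (modify c.txt): modified={b.txt, c.txt} staged={none}
After op 5 (modify a.txt): modified={a.txt, b.txt, c.txt} staged={none}
After op 6 (modify d.txt): modified={a.txt, b.txt, c.txt, d.txt} staged={none}
After op 7 (git add a.txt): modified={b.txt, c.txt, d.txt} staged={a.txt}
After op 8 (git commit): modified={b.txt, c.txt, d.txt} staged={none}
After op 9 (git add d.txt): modified={b.txt, c.txt} staged={d.txt}
After op 10 (git add b.txt): modified={c.txt} staged={b.txt, d.txt}
After op 11 (modify d.txt): modified={c.txt, d.txt} staged={b.txt, d.txt}
After op 12 (modify a.txt): modified={a.txt, c.txt, d.txt} staged={b.txt, d.txt}
After op 13 (git add a.txt): modified={c.txt, d.txt} staged={a.txt, b.txt, d.txt}
After op 14 (git reset d.txt): modified={c.txt, d.txt} staged={a.txt, b.txt}
After op 15 (modify b.txt): modified={b.txt, c.txt, d.txt} staged={a.txt, b.txt}
After op 16 (git add d.txt): modified={b.txt, c.txt} staged={a.txt, b.txt, d.txt}
After op 17 (git commit): modified={b.txt, c.txt} staged={none}
After op 18 (modify d.txt): modified={b.txt, c.txt, d.txt} staged={none}
After op 19 (modify a.txt): modified={a.txt, b.txt, c.txt, d.txt} staged={none}
After op 20 (git add d.txt): modified={a.txt, b.txt, c.txt} staged={d.txt}
After op 21 (git reset d.txt): modified={a.txt, b.txt, c.txt, d.txt} staged={none}
After op 22 (git add a.txt): modified={b.txt, c.txt, d.txt} staged={a.txt}
After op 23 (modify a.txt): modified={a.txt, b.txt, c.txt, d.txt} staged={a.txt}
After op 24 (git add c.txt): modified={a.txt, b.txt, d.txt} staged={a.txt, c.txt}
After op 25 (modify c.txt): modified={a.txt, b.txt, c.txt, d.txt} staged={a.txt, c.txt}
After op 26 (git reset c.txt): modified={a.txt, b.txt, c.txt, d.txt} staged={a.txt}
After op 27 (git add b.txt): modified={a.txt, c.txt, d.txt} staged={a.txt, b.txt}
After op 28 (git commit): modified={a.txt, c.txt, d.txt} staged={none}
After op 29 (git commit): modified={a.txt, c.txt, d.txt} staged={none}
After op 30 (git add c.txt): modified={a.txt, d.txt} staged={c.txt}

Answer: c.txt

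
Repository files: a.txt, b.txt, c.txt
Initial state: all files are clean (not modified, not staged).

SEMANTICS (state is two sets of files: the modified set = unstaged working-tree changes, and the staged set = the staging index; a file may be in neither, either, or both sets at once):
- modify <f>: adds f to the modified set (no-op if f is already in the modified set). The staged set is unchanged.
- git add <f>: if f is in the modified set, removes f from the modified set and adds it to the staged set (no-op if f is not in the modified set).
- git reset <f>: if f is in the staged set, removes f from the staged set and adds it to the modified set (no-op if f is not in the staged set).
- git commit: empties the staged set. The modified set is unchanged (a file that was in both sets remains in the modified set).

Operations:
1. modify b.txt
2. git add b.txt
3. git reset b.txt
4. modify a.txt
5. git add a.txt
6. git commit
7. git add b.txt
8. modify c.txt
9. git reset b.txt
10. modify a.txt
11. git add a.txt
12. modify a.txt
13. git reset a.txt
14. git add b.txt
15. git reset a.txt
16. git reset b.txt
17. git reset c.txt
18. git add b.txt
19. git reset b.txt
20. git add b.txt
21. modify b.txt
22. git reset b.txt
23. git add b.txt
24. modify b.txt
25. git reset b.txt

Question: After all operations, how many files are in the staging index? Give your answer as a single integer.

Answer: 0

Derivation:
After op 1 (modify b.txt): modified={b.txt} staged={none}
After op 2 (git add b.txt): modified={none} staged={b.txt}
After op 3 (git reset b.txt): modified={b.txt} staged={none}
After op 4 (modify a.txt): modified={a.txt, b.txt} staged={none}
After op 5 (git add a.txt): modified={b.txt} staged={a.txt}
After op 6 (git commit): modified={b.txt} staged={none}
After op 7 (git add b.txt): modified={none} staged={b.txt}
After op 8 (modify c.txt): modified={c.txt} staged={b.txt}
After op 9 (git reset b.txt): modified={b.txt, c.txt} staged={none}
After op 10 (modify a.txt): modified={a.txt, b.txt, c.txt} staged={none}
After op 11 (git add a.txt): modified={b.txt, c.txt} staged={a.txt}
After op 12 (modify a.txt): modified={a.txt, b.txt, c.txt} staged={a.txt}
After op 13 (git reset a.txt): modified={a.txt, b.txt, c.txt} staged={none}
After op 14 (git add b.txt): modified={a.txt, c.txt} staged={b.txt}
After op 15 (git reset a.txt): modified={a.txt, c.txt} staged={b.txt}
After op 16 (git reset b.txt): modified={a.txt, b.txt, c.txt} staged={none}
After op 17 (git reset c.txt): modified={a.txt, b.txt, c.txt} staged={none}
After op 18 (git add b.txt): modified={a.txt, c.txt} staged={b.txt}
After op 19 (git reset b.txt): modified={a.txt, b.txt, c.txt} staged={none}
After op 20 (git add b.txt): modified={a.txt, c.txt} staged={b.txt}
After op 21 (modify b.txt): modified={a.txt, b.txt, c.txt} staged={b.txt}
After op 22 (git reset b.txt): modified={a.txt, b.txt, c.txt} staged={none}
After op 23 (git add b.txt): modified={a.txt, c.txt} staged={b.txt}
After op 24 (modify b.txt): modified={a.txt, b.txt, c.txt} staged={b.txt}
After op 25 (git reset b.txt): modified={a.txt, b.txt, c.txt} staged={none}
Final staged set: {none} -> count=0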